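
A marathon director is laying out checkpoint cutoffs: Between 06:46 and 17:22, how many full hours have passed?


Start: 06:46
End: 17:22
Hour difference: 17 - 6 = 11 hours
Minute difference: 22 - 46 = -24 minutes
Total minutes: 636
Complete hours: 636 / 60 = 10 (remainder 36)

10


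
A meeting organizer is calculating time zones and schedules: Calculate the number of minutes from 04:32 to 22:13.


Start time: 04:32 = 272 minutes from midnight
End time: 22:13 = 1333 minutes from midnight
Difference: 1333 - 272 = 1061 minutes
That is 17 hours and 41 minutes

1061


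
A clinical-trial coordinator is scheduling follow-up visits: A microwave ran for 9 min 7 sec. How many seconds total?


Minutes: 9
Extra seconds: 7
Seconds per minute: 60
Minutes to seconds: 9 x 60 = 540
Total: 540 + 7 = 547

547


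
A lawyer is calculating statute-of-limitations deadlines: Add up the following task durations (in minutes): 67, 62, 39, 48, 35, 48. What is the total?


Durations: 67, 62, 39, 48, 35, 48
Running sum: 67
+ 62 = 129
+ 39 = 168
+ 48 = 216
+ 35 = 251
+ 48 = 299
Total duration: 299 minutes
That is 4 hours and 59 minutes

299


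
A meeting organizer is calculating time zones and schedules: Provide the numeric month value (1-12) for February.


Calendar month order:
1. January
2. February <--
3. March
February is month number 2

2


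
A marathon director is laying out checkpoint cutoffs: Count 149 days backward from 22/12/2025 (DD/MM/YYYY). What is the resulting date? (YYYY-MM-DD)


Start: 2025-12-22
Subtracting 149 days
Days already passed in December: 22
After going back through December: 127 more days to subtract
November 2025: 30 days, 97 remaining
October 2025: 31 days, 66 remaining
September 2025: 30 days, 36 remaining
August 2025: 31 days, 5 remaining
Result: 2025-07-26

2025-07-26


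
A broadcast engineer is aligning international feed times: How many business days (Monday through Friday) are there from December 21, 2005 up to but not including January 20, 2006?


Start: 2005-12-21 (Wednesday)
End (exclusive): 2006-01-20 (Friday)
Total calendar days: 30
Full weeks: 30 // 7 = 4 -> 20 weekdays
Remaining 2 days starting on Wednesday:
  Wed(w), Thu(w) -> 2 weekdays
Total business days: 20 + 2 = 22

22


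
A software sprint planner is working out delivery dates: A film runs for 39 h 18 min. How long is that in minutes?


Hours: 39
Minutes: 18
Convert hours to minutes: 39 x 60 = 2340
Add remaining minutes: 2340 + 18 = 2358

2358


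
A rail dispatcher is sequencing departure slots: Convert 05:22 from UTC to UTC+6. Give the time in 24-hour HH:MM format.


Local time: 05:22 at UTC (offset 0h)
Target zone: UTC+6 (offset 6h)
Difference: 6 - (0) = 6 hours
Calculation: 5 + (6) = 11
Result: 11:22

11:22


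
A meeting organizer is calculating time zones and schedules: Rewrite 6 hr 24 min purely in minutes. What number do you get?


Hours: 6
Extra minutes: 24
Minutes per hour: 60
Hours to minutes: 6 x 60 = 360
Total: 360 + 24 = 384

384


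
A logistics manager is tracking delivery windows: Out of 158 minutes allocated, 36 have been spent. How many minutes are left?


Total budget: 158 minutes
Time used: 36 minutes
Remaining: 158 - 36 = 122 minutes
Percent used: 22.8%
Percent remaining: 77.2%

122


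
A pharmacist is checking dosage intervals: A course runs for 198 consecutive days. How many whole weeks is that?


Total days: 198
Days per week: 7
Division: 198 / 7 = 28 remainder 2
Complete weeks: 28
Remaining days: 2

28


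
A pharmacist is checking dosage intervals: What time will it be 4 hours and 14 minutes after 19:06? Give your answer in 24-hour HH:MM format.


Start time: 19:06
Adding: 4 hours 14 minutes
Minutes: 6 + 14 = 20
Hours: 19 + 4 + 0 = 23
Result: 23:20

23:20


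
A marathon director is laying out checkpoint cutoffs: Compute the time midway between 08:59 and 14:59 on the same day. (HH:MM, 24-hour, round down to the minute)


Start time: 08:59 = 539 minutes from midnight
End time: 14:59 = 899 minutes from midnight
Sum: 539 + 899 = 1438
Midpoint: 1438 / 2 = 719 minutes
Convert: 719 / 60 = 11 hours, 59 minutes
Result: 11:59

11:59


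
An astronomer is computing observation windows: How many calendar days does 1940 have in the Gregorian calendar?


Year: 1940
Check leap year rules:
Divisible by 4? Yes
Divisible by 100? No
1940 is a leap year
Days: 366

366


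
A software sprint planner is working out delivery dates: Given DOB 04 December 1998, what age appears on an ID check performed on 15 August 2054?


Birth: 1998-12-04
Reference: 2054-08-15
Year difference: 2054 - 1998 = 56
Has birthday (12-04) occurred by 08-15? No
Birthday not yet reached this year -> subtract 1
Age in full years: 55

55


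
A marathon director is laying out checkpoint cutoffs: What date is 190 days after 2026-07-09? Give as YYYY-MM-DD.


Start: 2026-07-09
Adding 190 days
Days remaining in July: 22
After July: 168 days still to add
August 2026: 31 days, 137 remaining
September 2026: 30 days, 107 remaining
October 2026: 31 days, 76 remaining
November 2026: 30 days, 46 remaining
Result: 2027-01-15

2027-01-15


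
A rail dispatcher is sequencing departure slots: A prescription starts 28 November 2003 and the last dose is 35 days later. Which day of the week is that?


Start: 2003-11-28 (Friday)
Step 1 - find target date: add 35 days
  2003-11-28 + 35 days = 2004-01-02
Step 2 - day of week:
  35 mod 7 = 0
  Friday + 0 days -> Friday
Result: Friday (2004-01-02)

Friday


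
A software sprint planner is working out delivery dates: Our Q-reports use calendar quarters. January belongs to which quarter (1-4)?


Month: January (month 1)
Q1: January-March (months 1-3)
Q2: April-June (months 4-6)
Q3: July-September (months 7-9)
Q4: October-December (months 10-12)
Month 1 falls in Q1

1


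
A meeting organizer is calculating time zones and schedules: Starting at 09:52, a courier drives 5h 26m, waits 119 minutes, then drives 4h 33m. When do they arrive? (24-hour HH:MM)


Depart: 09:52
Leg 1: +326 min -> 15:18
Layover: +119 min -> 17:17
Leg 2: +273 min -> 21:50
Total travel: 718 minutes = 11h 58m
Arrival: 21:50

21:50


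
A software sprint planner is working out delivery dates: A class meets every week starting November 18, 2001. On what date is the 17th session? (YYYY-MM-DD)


First occurrence: 2001-11-18 (occurrence 1)
Each occurrence is 7 days after the previous.
Occurrence 17 is 16 weeks after the first.
16 weeks = 112 days
2001-11-18 + 112 days = 2002-03-10

2002-03-10


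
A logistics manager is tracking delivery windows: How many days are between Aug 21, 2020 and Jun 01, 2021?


Start date: 2020-08-21
End date: 2021-06-01
Aug 2020: +11 days
Sep 2020: +30 days
Oct 2020: +31 days
... (7 more months)
Total: 284 days

284


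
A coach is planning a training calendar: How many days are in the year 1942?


Year: 1942
Check leap year rules:
Divisible by 4? No
1942 is not a leap year
Days: 365

365


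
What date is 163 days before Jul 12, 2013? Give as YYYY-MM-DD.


Start: 2013-07-12
Subtracting 163 days
Days already passed in July: 12
After going back through July: 151 more days to subtract
June 2013: 30 days, 121 remaining
May 2013: 31 days, 90 remaining
April 2013: 30 days, 60 remaining
March 2013: 31 days, 29 remaining
Result: 2013-01-30

2013-01-30


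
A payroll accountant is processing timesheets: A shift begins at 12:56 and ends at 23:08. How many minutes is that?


Start time: 12:56 = 776 minutes from midnight
End time: 23:08 = 1388 minutes from midnight
Difference: 1388 - 776 = 612 minutes
That is 10 hours and 12 minutes

612


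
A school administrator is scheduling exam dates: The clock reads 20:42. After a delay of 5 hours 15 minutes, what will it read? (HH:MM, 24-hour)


Start time: 20:42
Adding: 5 hours 15 minutes
Minutes: 42 + 15 = 57
Hours: 20 + 5 + 0 = 25
Hour wraparound: 25 mod 24 = 1
Result: 01:57

01:57


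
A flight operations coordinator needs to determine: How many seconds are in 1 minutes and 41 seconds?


Minutes: 1
Seconds: 41
Convert minutes to seconds: 1 x 60 = 60
Add remaining seconds: 60 + 41 = 101

101


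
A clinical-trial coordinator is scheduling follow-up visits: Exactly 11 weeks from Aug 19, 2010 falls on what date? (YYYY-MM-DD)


Start: 2010-08-19
Weeks to add: 11
Convert to days: 11 x 7 = 77 days
Add 77 days to 2010-08-19
Result: 2010-11-04

2010-11-04


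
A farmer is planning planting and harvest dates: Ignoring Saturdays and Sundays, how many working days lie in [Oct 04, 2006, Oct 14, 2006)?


Start: 2006-10-04 (Wednesday)
End (exclusive): 2006-10-14 (Saturday)
Total calendar days: 10
Full weeks: 10 // 7 = 1 -> 5 weekdays
Remaining 3 days starting on Wednesday:
  Wed(w), Thu(w), Fri(w) -> 3 weekdays
Total business days: 5 + 3 = 8

8


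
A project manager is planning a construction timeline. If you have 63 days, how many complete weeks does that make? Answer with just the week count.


Total days: 63
Days per week: 7
Division: 63 / 7 = 9 remainder 0
Complete weeks: 9
Remaining days: 0

9


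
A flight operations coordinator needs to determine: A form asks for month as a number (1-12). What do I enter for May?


Calendar month order:
4. April
5. May <--
6. June
May is month number 5

5


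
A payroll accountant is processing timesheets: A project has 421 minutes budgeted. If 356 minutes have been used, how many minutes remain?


Total budget: 421 minutes
Time used: 356 minutes
Remaining: 421 - 356 = 65 minutes
Percent used: 84.6%
Percent remaining: 15.4%

65


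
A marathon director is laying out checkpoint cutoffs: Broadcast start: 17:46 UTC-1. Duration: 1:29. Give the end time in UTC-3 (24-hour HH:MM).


Start: 17:46 in UTC-1
Step 1 - add duration:
  minutes: 46 + 29 = 75 (carry 1h)
  hours: 17 + 1 + 1 = 19
  end in UTC-1: 19:15
Step 2 - convert UTC-1 -> UTC-3:
  offset difference: -3 - (-1) = -2 hours
  19 + (-2) = 17 -> mod 24 = 17
Result: 17:15 in UTC-3

17:15


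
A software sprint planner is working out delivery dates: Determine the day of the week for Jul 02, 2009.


Date: 2009-07-02
January 1, 2009 is a Thursday
Day of year: 183
Offset from Jan 1: 182 days
182 mod 7 = 0
Result: Thursday

Thursday


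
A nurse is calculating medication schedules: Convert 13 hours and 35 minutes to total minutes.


Hours: 13
Minutes: 35
Convert hours to minutes: 13 x 60 = 780
Add remaining minutes: 780 + 35 = 815

815


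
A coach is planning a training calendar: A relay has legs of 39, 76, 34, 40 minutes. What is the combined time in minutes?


Durations: 39, 76, 34, 40
Running sum: 39
+ 76 = 115
+ 34 = 149
+ 40 = 189
Total duration: 189 minutes
That is 3 hours and 9 minutes

189


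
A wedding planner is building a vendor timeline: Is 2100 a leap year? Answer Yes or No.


Year: 2100
Divisible by 4? 2100 / 4 = 525.0 -> Yes
Divisible by 100? 2100 / 100 = 21.0 -> Yes
Divisible by 400? 2100 / 400 = 5.25 -> No
Divisible by 100 but not 400, so NOT a leap year

No


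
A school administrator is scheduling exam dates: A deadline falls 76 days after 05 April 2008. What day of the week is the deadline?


Start: 2008-04-05 (Saturday)
Step 1 - find target date: add 76 days
  2008-04-05 + 76 days = 2008-06-20
Step 2 - day of week:
  76 mod 7 = 6
  Saturday + 6 days -> Friday
Result: Friday (2008-06-20)

Friday


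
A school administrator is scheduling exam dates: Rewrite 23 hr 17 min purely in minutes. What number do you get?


Hours: 23
Extra minutes: 17
Minutes per hour: 60
Hours to minutes: 23 x 60 = 1380
Total: 1380 + 17 = 1397

1397


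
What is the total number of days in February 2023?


Month: February
Year: 2023
2023 is not a leap year
February has 28 days
Total: 28 days

28


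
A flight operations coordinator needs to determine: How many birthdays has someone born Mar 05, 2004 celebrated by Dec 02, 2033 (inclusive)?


Birth: 2004-03-05
Reference: 2033-12-02
Year difference: 2033 - 2004 = 29
Has birthday (03-05) occurred by 12-02? Yes
Age in full years: 29

29


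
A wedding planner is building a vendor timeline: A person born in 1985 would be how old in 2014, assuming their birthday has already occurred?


Birth year: 1985
Current year: 2014
Age = current year - birth year
Age = 2014 - 1985 = 29

29


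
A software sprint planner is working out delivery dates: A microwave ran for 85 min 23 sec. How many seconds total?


Minutes: 85
Extra seconds: 23
Seconds per minute: 60
Minutes to seconds: 85 x 60 = 5100
Total: 5100 + 23 = 5123

5123


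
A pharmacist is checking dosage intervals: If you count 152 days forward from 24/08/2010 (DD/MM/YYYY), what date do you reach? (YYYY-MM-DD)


Start: 2010-08-24
Adding 152 days
Days remaining in August: 7
After August: 145 days still to add
September 2010: 30 days, 115 remaining
October 2010: 31 days, 84 remaining
November 2010: 30 days, 54 remaining
December 2010: 31 days, 23 remaining
Result: 2011-01-23

2011-01-23


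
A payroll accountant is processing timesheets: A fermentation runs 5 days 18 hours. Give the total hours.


Days: 5
Extra hours: 18
Hours per day: 24
Days to hours: 5 x 24 = 120
Total: 120 + 18 = 138

138


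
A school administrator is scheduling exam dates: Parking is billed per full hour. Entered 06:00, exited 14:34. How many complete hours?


Start: 06:00
End: 14:34
Hour difference: 14 - 6 = 8 hours
Minute difference: 34 - 0 = 34 minutes
Total minutes: 514
Complete hours: 514 / 60 = 8 (remainder 34)

8


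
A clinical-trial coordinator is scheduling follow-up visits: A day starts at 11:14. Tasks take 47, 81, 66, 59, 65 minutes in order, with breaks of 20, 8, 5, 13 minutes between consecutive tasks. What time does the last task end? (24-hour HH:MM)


Start: 11:14 = 674 min from midnight
  after task 1 (47 min): 12:01
  after break (20 min): 12:21
  after task 2 (81 min): 13:42
  after break (8 min): 13:50
  after task 3 (66 min): 14:56
  after break (5 min): 15:01
  after task 4 (59 min): 16:00
  after break (13 min): 16:13
  after task 5 (65 min): 17:18
Total elapsed: 364 minutes
End time: 17:18

17:18


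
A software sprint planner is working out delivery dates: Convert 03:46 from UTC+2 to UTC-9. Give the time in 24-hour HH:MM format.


Local time: 03:46 at UTC+2 (offset 2h)
Target zone: UTC-9 (offset -9h)
Difference: -9 - (2) = -11 hours
Calculation: 3 + (-11) = -8
Wraparound: (-8) mod 24 = 16
Result: 16:46

16:46


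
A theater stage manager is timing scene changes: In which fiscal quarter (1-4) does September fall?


Month: September (month 9)
Q1: January-March (months 1-3)
Q2: April-June (months 4-6)
Q3: July-September (months 7-9)
Q4: October-December (months 10-12)
Month 9 falls in Q3

3


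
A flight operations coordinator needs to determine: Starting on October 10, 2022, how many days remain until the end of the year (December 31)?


Start: October 10, 2022
End: December 31, 2022
Days left in October: 21
November: 30
December: 31
Sum of remaining months: 61
Total: 21 + 61 = 82

82


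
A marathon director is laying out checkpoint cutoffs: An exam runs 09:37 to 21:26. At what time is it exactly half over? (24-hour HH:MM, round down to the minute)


Start time: 09:37 = 577 minutes from midnight
End time: 21:26 = 1286 minutes from midnight
Sum: 577 + 1286 = 1863
Midpoint: 1863 / 2 = 931 minutes
Convert: 931 / 60 = 15 hours, 31 minutes
Result: 15:31

15:31


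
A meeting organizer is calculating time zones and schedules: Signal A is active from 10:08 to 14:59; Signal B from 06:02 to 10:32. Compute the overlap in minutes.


Interval A: [608, 899] minutes from midnight
Interval B: [362, 632] minutes from midnight
Overlap start = max(608, 362) = 608
Overlap end = min(899, 632) = 632
Overlap = 632 - 608 = 24 minutes

24


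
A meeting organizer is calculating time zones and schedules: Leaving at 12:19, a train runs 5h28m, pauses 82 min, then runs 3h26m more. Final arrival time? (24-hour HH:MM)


Depart: 12:19
Leg 1: +328 min -> 17:47
Layover: +82 min -> 19:09
Leg 2: +206 min -> 22:35
Total travel: 616 minutes = 10h 16m
Arrival: 22:35

22:35


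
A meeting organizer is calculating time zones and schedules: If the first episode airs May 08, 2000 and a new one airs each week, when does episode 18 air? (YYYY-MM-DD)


First occurrence: 2000-05-08 (occurrence 1)
Each occurrence is 7 days after the previous.
Occurrence 18 is 17 weeks after the first.
17 weeks = 119 days
2000-05-08 + 119 days = 2000-09-04

2000-09-04


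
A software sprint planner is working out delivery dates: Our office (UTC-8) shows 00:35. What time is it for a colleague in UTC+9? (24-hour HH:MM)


Local time: 00:35 at UTC-8 (offset -8h)
Target zone: UTC+9 (offset 9h)
Difference: 9 - (-8) = 17 hours
Calculation: 0 + (17) = 17
Result: 17:35

17:35


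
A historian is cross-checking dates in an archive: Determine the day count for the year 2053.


Year: 2053
Check leap year rules:
Divisible by 4? No
2053 is not a leap year
Days: 365

365


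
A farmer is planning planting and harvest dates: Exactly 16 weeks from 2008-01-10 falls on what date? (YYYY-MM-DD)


Start: 2008-01-10
Weeks to add: 16
Convert to days: 16 x 7 = 112 days
Add 112 days to 2008-01-10
Result: 2008-05-01

2008-05-01


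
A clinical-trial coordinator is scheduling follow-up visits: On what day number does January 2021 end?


Month: January
Year: 2021
January is a 31-day month
Total: 31 days

31


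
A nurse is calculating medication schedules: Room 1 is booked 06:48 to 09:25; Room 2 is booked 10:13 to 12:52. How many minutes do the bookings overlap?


Interval A: [408, 565] minutes from midnight
Interval B: [613, 772] minutes from midnight
Overlap start = max(408, 613) = 613
Overlap end = min(565, 772) = 565
End <= start, so the intervals do not overlap: 0 minutes

0


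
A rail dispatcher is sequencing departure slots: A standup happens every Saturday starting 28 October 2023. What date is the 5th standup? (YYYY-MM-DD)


First occurrence: 2023-10-28 (occurrence 1)
Each occurrence is 7 days after the previous.
Occurrence 5 is 4 weeks after the first.
4 weeks = 28 days
2023-10-28 + 28 days = 2023-11-25

2023-11-25


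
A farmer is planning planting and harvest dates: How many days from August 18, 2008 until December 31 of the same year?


Start: August 18, 2008
End: December 31, 2008
Days left in August: 13
September: 30
October: 31
November: 30
December: 31
Sum of remaining months: 122
Total: 13 + 122 = 135

135


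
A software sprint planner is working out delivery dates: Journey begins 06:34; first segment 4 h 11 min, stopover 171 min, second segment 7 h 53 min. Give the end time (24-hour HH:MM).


Depart: 06:34
Leg 1: +251 min -> 10:45
Layover: +171 min -> 13:36
Leg 2: +473 min -> 21:29
Total travel: 895 minutes = 14h 55m
Arrival: 21:29

21:29


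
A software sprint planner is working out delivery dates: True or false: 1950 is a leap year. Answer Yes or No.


Year: 1950
Divisible by 4? 1950 / 4 = 487.5 -> No
Not divisible by 4, so NOT a leap year

No


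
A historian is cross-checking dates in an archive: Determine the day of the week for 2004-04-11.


Date: 2004-04-11
January 1, 2004 is a Thursday
Day of year: 102
Offset from Jan 1: 101 days
101 mod 7 = 3
Result: Sunday

Sunday


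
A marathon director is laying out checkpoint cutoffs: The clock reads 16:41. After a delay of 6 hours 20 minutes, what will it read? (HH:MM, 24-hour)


Start time: 16:41
Adding: 6 hours 20 minutes
Minutes: 41 + 20 = 61
Minute overflow: 61 >= 60, so carry 1 hour, minutes = 1
Hours: 16 + 6 + 1 = 23
Result: 23:01

23:01


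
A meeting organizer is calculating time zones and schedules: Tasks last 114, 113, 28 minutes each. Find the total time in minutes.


Durations: 114, 113, 28
Running sum: 114
+ 113 = 227
+ 28 = 255
Total duration: 255 minutes
That is 4 hours and 15 minutes

255


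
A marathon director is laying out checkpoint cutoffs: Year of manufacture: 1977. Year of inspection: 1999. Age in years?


Birth year: 1977
Current year: 1999
Age = current year - birth year
Age = 1999 - 1977 = 22

22


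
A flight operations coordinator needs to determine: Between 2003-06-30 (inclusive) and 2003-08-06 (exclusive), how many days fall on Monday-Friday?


Start: 2003-06-30 (Monday)
End (exclusive): 2003-08-06 (Wednesday)
Total calendar days: 37
Full weeks: 37 // 7 = 5 -> 25 weekdays
Remaining 2 days starting on Monday:
  Mon(w), Tue(w) -> 2 weekdays
Total business days: 25 + 2 = 27

27


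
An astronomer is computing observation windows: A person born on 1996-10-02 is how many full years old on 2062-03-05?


Birth: 1996-10-02
Reference: 2062-03-05
Year difference: 2062 - 1996 = 66
Has birthday (10-02) occurred by 03-05? No
Birthday not yet reached this year -> subtract 1
Age in full years: 65

65


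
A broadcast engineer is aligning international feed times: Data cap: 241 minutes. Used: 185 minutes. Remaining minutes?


Total budget: 241 minutes
Time used: 185 minutes
Remaining: 241 - 185 = 56 minutes
Percent used: 76.8%
Percent remaining: 23.2%

56


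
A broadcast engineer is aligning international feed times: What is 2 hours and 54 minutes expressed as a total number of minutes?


Hours: 2
Minutes: 54
Convert hours to minutes: 2 x 60 = 120
Add remaining minutes: 120 + 54 = 174

174


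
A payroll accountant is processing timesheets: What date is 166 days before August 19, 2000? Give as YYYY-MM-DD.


Start: 2000-08-19
Subtracting 166 days
Days already passed in August: 19
After going back through August: 147 more days to subtract
July 2000: 31 days, 116 remaining
June 2000: 30 days, 86 remaining
May 2000: 31 days, 55 remaining
April 2000: 30 days, 25 remaining
Result: 2000-03-06

2000-03-06


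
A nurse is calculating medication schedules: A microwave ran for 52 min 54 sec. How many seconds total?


Minutes: 52
Extra seconds: 54
Seconds per minute: 60
Minutes to seconds: 52 x 60 = 3120
Total: 3120 + 54 = 3174

3174


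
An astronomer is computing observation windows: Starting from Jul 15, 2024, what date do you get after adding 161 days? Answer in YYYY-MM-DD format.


Start: 2024-07-15
Adding 161 days
Days remaining in July: 16
After July: 145 days still to add
August 2024: 31 days, 114 remaining
September 2024: 30 days, 84 remaining
October 2024: 31 days, 53 remaining
November 2024: 30 days, 23 remaining
Result: 2024-12-23

2024-12-23


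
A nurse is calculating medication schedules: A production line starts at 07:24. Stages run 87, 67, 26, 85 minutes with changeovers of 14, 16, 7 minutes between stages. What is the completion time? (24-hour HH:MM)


Start: 07:24 = 444 min from midnight
  after task 1 (87 min): 08:51
  after break (14 min): 09:05
  after task 2 (67 min): 10:12
  after break (16 min): 10:28
  after task 3 (26 min): 10:54
  after break (7 min): 11:01
  after task 4 (85 min): 12:26
Total elapsed: 302 minutes
End time: 12:26

12:26


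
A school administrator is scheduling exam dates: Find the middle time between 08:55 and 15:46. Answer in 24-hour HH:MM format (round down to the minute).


Start time: 08:55 = 535 minutes from midnight
End time: 15:46 = 946 minutes from midnight
Sum: 535 + 946 = 1481
Midpoint: 1481 / 2 = 740 minutes
Convert: 740 / 60 = 12 hours, 20 minutes
Result: 12:20

12:20


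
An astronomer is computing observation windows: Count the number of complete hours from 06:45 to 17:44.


Start: 06:45
End: 17:44
Hour difference: 17 - 6 = 11 hours
Minute difference: 44 - 45 = -1 minutes
Total minutes: 659
Complete hours: 659 / 60 = 10 (remainder 59)

10


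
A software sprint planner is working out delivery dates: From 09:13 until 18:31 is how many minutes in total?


Start time: 09:13 = 553 minutes from midnight
End time: 18:31 = 1111 minutes from midnight
Difference: 1111 - 553 = 558 minutes
That is 9 hours and 18 minutes

558


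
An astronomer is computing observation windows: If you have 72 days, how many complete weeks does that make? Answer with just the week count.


Total days: 72
Days per week: 7
Division: 72 / 7 = 10 remainder 2
Complete weeks: 10
Remaining days: 2

10


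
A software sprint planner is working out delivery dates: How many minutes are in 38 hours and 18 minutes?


Hours: 38
Extra minutes: 18
Minutes per hour: 60
Hours to minutes: 38 x 60 = 2280
Total: 2280 + 18 = 2298

2298


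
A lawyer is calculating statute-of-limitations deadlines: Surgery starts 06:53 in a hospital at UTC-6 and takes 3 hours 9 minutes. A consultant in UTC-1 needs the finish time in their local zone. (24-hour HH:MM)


Start: 06:53 in UTC-6
Step 1 - add duration:
  minutes: 53 + 9 = 62 (carry 1h)
  hours: 6 + 3 + 1 = 10
  end in UTC-6: 10:02
Step 2 - convert UTC-6 -> UTC-1:
  offset difference: -1 - (-6) = 5 hours
  10 + (5) = 15 -> mod 24 = 15
Result: 15:02 in UTC-1

15:02


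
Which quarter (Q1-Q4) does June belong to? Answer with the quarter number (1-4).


Month: June (month 6)
Q1: January-March (months 1-3)
Q2: April-June (months 4-6)
Q3: July-September (months 7-9)
Q4: October-December (months 10-12)
Month 6 falls in Q2

2


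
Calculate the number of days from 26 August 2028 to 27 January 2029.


Start date: 2028-08-26
End date: 2029-01-27
Aug 2028: +6 days
Sep 2028: +30 days
Oct 2028: +31 days
... (3 more months)
Total: 154 days

154


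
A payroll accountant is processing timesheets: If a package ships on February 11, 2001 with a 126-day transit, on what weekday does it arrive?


Start: 2001-02-11 (Sunday)
Step 1 - find target date: add 126 days
  2001-02-11 + 126 days = 2001-06-17
Step 2 - day of week:
  126 mod 7 = 0
  Sunday + 0 days -> Sunday
Result: Sunday (2001-06-17)

Sunday


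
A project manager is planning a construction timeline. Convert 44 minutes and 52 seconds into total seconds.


Minutes: 44
Seconds: 52
Convert minutes to seconds: 44 x 60 = 2640
Add remaining seconds: 2640 + 52 = 2692

2692


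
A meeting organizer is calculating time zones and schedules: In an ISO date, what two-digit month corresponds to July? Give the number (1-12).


Calendar month order:
6. June
7. July <--
8. August
July is month number 7

7


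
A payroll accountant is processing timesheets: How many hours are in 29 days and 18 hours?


Days: 29
Extra hours: 18
Hours per day: 24
Days to hours: 29 x 24 = 696
Total: 696 + 18 = 714

714


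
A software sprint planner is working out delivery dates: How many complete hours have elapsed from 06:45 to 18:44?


Start: 06:45
End: 18:44
Hour difference: 18 - 6 = 12 hours
Minute difference: 44 - 45 = -1 minutes
Total minutes: 719
Complete hours: 719 / 60 = 11 (remainder 59)

11


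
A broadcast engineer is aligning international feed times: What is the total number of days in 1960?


Year: 1960
Check leap year rules:
Divisible by 4? Yes
Divisible by 100? No
1960 is a leap year
Days: 366

366


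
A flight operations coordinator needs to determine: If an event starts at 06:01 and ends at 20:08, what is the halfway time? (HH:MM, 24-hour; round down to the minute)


Start time: 06:01 = 361 minutes from midnight
End time: 20:08 = 1208 minutes from midnight
Sum: 361 + 1208 = 1569
Midpoint: 1569 / 2 = 784 minutes
Convert: 784 / 60 = 13 hours, 4 minutes
Result: 13:04

13:04


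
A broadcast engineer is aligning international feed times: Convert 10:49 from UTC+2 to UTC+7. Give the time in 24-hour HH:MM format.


Local time: 10:49 at UTC+2 (offset 2h)
Target zone: UTC+7 (offset 7h)
Difference: 7 - (2) = 5 hours
Calculation: 10 + (5) = 15
Result: 15:49

15:49


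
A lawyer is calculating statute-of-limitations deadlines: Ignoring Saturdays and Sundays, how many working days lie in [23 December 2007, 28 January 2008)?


Start: 2007-12-23 (Sunday)
End (exclusive): 2008-01-28 (Monday)
Total calendar days: 36
Full weeks: 36 // 7 = 5 -> 25 weekdays
Remaining 1 days starting on Sunday:
  Sun(-) -> 0 weekdays
Total business days: 25 + 0 = 25

25


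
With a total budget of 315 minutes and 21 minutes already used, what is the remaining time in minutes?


Total budget: 315 minutes
Time used: 21 minutes
Remaining: 315 - 21 = 294 minutes
Percent used: 6.7%
Percent remaining: 93.3%

294


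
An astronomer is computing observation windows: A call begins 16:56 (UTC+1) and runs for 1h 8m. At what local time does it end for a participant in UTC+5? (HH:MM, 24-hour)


Start: 16:56 in UTC+1
Step 1 - add duration:
  minutes: 56 + 8 = 64 (carry 1h)
  hours: 16 + 1 + 1 = 18
  end in UTC+1: 18:04
Step 2 - convert UTC+1 -> UTC+5:
  offset difference: 5 - (1) = 4 hours
  18 + (4) = 22 -> mod 24 = 22
Result: 22:04 in UTC+5

22:04


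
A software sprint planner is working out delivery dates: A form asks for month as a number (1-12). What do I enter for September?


Calendar month order:
8. August
9. September <--
10. October
September is month number 9

9


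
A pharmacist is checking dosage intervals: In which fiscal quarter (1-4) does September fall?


Month: September (month 9)
Q1: January-March (months 1-3)
Q2: April-June (months 4-6)
Q3: July-September (months 7-9)
Q4: October-December (months 10-12)
Month 9 falls in Q3

3


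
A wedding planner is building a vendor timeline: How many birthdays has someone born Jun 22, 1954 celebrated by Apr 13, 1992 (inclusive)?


Birth: 1954-06-22
Reference: 1992-04-13
Year difference: 1992 - 1954 = 38
Has birthday (06-22) occurred by 04-13? No
Birthday not yet reached this year -> subtract 1
Age in full years: 37

37


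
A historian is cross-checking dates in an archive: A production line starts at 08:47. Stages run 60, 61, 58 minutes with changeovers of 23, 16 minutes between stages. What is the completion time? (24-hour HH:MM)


Start: 08:47 = 527 min from midnight
  after task 1 (60 min): 09:47
  after break (23 min): 10:10
  after task 2 (61 min): 11:11
  after break (16 min): 11:27
  after task 3 (58 min): 12:25
Total elapsed: 218 minutes
End time: 12:25

12:25


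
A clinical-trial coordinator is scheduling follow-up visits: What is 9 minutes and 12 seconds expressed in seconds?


Minutes: 9
Extra seconds: 12
Seconds per minute: 60
Minutes to seconds: 9 x 60 = 540
Total: 540 + 12 = 552

552


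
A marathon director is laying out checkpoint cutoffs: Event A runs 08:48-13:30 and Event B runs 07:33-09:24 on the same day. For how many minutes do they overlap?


Interval A: [528, 810] minutes from midnight
Interval B: [453, 564] minutes from midnight
Overlap start = max(528, 453) = 528
Overlap end = min(810, 564) = 564
Overlap = 564 - 528 = 36 minutes

36


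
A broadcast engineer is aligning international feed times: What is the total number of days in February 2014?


Month: February
Year: 2014
2014 is not a leap year
February has 28 days
Total: 28 days

28


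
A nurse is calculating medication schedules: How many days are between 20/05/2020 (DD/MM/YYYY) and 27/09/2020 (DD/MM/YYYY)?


Start date: 2020-05-20
End date: 2020-09-27
May 2020: +12 days
Jun 2020: +30 days
Jul 2020: +31 days
Aug 2020: +31 days
Sep 2020: +26 days
Total: 130 days

130


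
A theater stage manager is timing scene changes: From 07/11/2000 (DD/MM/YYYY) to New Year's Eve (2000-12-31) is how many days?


Start: November 07, 2000
End: December 31, 2000
Days left in November: 23
December: 31
Sum of remaining months: 31
Total: 23 + 31 = 54

54


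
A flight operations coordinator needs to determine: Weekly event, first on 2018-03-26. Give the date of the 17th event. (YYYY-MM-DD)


First occurrence: 2018-03-26 (occurrence 1)
Each occurrence is 7 days after the previous.
Occurrence 17 is 16 weeks after the first.
16 weeks = 112 days
2018-03-26 + 112 days = 2018-07-16

2018-07-16


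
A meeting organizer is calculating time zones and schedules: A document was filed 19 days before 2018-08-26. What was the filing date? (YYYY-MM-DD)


Start: 2018-08-26
Subtracting 19 days
Days already passed in August: 26
Result: 2018-08-07

2018-08-07


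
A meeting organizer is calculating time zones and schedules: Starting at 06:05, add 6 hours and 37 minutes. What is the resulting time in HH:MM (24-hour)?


Start time: 06:05
Adding: 6 hours 37 minutes
Minutes: 5 + 37 = 42
Hours: 6 + 6 + 0 = 12
Result: 12:42

12:42


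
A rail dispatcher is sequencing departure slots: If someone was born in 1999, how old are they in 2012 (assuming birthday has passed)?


Birth year: 1999
Current year: 2012
Age = current year - birth year
Age = 2012 - 1999 = 13

13


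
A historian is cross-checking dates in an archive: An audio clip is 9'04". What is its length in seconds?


Minutes: 9
Seconds: 4
Convert minutes to seconds: 9 x 60 = 540
Add remaining seconds: 540 + 4 = 544

544


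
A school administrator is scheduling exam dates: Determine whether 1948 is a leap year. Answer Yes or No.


Year: 1948
Divisible by 4? 1948 / 4 = 487.0 -> Yes
Divisible by 100? 1948 / 100 = 19.48 -> No
Divisible by 4 but not 100, so it IS a leap year

Yes


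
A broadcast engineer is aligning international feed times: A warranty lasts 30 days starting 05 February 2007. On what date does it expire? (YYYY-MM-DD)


Start: 2007-02-05
Adding 30 days
Days remaining in February: 23
After February: 7 days still to add
March 2007 has 31 days, need 7
Result: 2007-03-07

2007-03-07


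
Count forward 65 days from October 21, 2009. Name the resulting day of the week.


Start: 2009-10-21 (Wednesday)
Step 1 - find target date: add 65 days
  2009-10-21 + 65 days = 2009-12-25
Step 2 - day of week:
  65 mod 7 = 2
  Wednesday + 2 days -> Friday
Result: Friday (2009-12-25)

Friday


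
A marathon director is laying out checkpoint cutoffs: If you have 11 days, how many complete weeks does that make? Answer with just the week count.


Total days: 11
Days per week: 7
Division: 11 / 7 = 1 remainder 4
Complete weeks: 1
Remaining days: 4

1


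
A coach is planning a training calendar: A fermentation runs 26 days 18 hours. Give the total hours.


Days: 26
Extra hours: 18
Hours per day: 24
Days to hours: 26 x 24 = 624
Total: 624 + 18 = 642

642


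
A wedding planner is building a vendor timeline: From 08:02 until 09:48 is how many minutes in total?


Start time: 08:02 = 482 minutes from midnight
End time: 09:48 = 588 minutes from midnight
Difference: 588 - 482 = 106 minutes
That is 1 hours and 46 minutes

106


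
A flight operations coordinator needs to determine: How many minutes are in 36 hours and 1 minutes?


Hours: 36
Extra minutes: 1
Minutes per hour: 60
Hours to minutes: 36 x 60 = 2160
Total: 2160 + 1 = 2161

2161


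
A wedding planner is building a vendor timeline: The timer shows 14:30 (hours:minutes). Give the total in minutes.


Hours: 14
Minutes: 30
Convert hours to minutes: 14 x 60 = 840
Add remaining minutes: 840 + 30 = 870

870


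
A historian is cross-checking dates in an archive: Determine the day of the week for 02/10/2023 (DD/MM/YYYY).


Date: 2023-10-02
January 1, 2023 is a Sunday
Day of year: 275
Offset from Jan 1: 274 days
274 mod 7 = 1
Result: Monday

Monday


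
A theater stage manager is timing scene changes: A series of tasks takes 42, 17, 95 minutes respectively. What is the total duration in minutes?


Durations: 42, 17, 95
Running sum: 42
+ 17 = 59
+ 95 = 154
Total duration: 154 minutes
That is 2 hours and 34 minutes

154


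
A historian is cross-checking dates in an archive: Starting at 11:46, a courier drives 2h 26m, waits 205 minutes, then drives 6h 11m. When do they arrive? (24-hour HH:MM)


Depart: 11:46
Leg 1: +146 min -> 14:12
Layover: +205 min -> 17:37
Leg 2: +371 min -> 23:48
Total travel: 722 minutes = 12h 2m
Arrival: 23:48

23:48


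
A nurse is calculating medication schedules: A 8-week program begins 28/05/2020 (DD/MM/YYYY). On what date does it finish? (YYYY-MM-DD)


Start: 2020-05-28
Weeks to add: 8
Convert to days: 8 x 7 = 56 days
Add 56 days to 2020-05-28
Result: 2020-07-23

2020-07-23


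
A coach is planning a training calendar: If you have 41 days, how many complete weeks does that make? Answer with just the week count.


Total days: 41
Days per week: 7
Division: 41 / 7 = 5 remainder 6
Complete weeks: 5
Remaining days: 6

5


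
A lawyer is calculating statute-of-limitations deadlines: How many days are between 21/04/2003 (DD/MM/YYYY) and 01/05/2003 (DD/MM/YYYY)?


Start date: 2003-04-21
End date: 2003-05-01
Apr 2003: +10 days
Total: 10 days

10


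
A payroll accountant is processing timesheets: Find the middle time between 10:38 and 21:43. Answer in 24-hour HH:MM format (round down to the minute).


Start time: 10:38 = 638 minutes from midnight
End time: 21:43 = 1303 minutes from midnight
Sum: 638 + 1303 = 1941
Midpoint: 1941 / 2 = 970 minutes
Convert: 970 / 60 = 16 hours, 10 minutes
Result: 16:10

16:10


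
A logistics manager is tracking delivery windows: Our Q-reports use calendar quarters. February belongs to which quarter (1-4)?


Month: February (month 2)
Q1: January-March (months 1-3)
Q2: April-June (months 4-6)
Q3: July-September (months 7-9)
Q4: October-December (months 10-12)
Month 2 falls in Q1

1


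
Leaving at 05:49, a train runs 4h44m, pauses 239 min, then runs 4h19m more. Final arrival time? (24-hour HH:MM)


Depart: 05:49
Leg 1: +284 min -> 10:33
Layover: +239 min -> 14:32
Leg 2: +259 min -> 18:51
Total travel: 782 minutes = 13h 2m
Arrival: 18:51

18:51


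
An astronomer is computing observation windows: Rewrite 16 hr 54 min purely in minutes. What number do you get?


Hours: 16
Extra minutes: 54
Minutes per hour: 60
Hours to minutes: 16 x 60 = 960
Total: 960 + 54 = 1014

1014


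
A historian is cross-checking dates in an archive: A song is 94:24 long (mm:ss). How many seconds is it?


Minutes: 94
Extra seconds: 24
Seconds per minute: 60
Minutes to seconds: 94 x 60 = 5640
Total: 5640 + 24 = 5664

5664


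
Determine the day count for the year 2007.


Year: 2007
Check leap year rules:
Divisible by 4? No
2007 is not a leap year
Days: 365

365


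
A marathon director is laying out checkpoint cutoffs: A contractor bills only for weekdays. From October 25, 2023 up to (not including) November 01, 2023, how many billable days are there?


Start: 2023-10-25 (Wednesday)
End (exclusive): 2023-11-01 (Wednesday)
Total calendar days: 7
Full weeks: 7 // 7 = 1 -> 5 weekdays
Remaining 0 days starting on Wednesday:
Total business days: 5 + 0 = 5

5


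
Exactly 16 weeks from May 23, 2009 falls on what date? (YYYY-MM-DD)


Start: 2009-05-23
Weeks to add: 16
Convert to days: 16 x 7 = 112 days
Add 112 days to 2009-05-23
Result: 2009-09-12

2009-09-12


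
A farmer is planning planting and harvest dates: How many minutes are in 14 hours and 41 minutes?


Hours: 14
Minutes: 41
Convert hours to minutes: 14 x 60 = 840
Add remaining minutes: 840 + 41 = 881

881


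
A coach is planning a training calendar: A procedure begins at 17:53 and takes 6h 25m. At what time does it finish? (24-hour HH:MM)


Start time: 17:53
Adding: 6 hours 25 minutes
Minutes: 53 + 25 = 78
Minute overflow: 78 >= 60, so carry 1 hour, minutes = 18
Hours: 17 + 6 + 1 = 24
Hour wraparound: 24 mod 24 = 0
Result: 00:18

00:18


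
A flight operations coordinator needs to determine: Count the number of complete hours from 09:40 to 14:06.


Start: 09:40
End: 14:06
Hour difference: 14 - 9 = 5 hours
Minute difference: 6 - 40 = -34 minutes
Total minutes: 266
Complete hours: 266 / 60 = 4 (remainder 26)

4


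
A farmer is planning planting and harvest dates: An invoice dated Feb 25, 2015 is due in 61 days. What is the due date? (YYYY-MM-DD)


Start: 2015-02-25
Adding 61 days
Days remaining in February: 3
After February: 58 days still to add
March 2015: 31 days, 27 remaining
April 2015 has 30 days, need 27
Result: 2015-04-27

2015-04-27
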